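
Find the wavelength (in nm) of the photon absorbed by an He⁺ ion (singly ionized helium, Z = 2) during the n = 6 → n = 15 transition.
976.356 nm

First, find the transition energy using E_n = -13.6057 Z² / n² eV:
E_6 = -13.6057 × 2² / 6² = -1.5117444 eV
E_15 = -13.6057 × 2² / 15² = -0.2418791 eV

Photon energy: |ΔE| = |E_15 - E_6| = 1.2698653 eV

Convert to wavelength using E = hc/λ with hc = 1239.84 eV·nm:
λ = hc/E = 1239.84 eV·nm / 1.2698653 eV
λ = 976.356 nm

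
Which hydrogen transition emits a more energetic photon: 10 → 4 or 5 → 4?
10 → 4

Calculate the energy for each transition:

Transition 10 → 4:
ΔE₁ = |E_4 - E_10| = |-13.6057/4² - (-13.6057/10²)|
ΔE₁ = |-0.85035625000 - (-0.13605700000)| = 0.71429925 eV

Transition 5 → 4:
ΔE₂ = |E_4 - E_5| = |-13.6057/4² - (-13.6057/5²)|
ΔE₂ = |-0.85035625000 - (-0.54422800000)| = 0.30612825 eV

Since 0.71429925 eV > 0.30612825 eV, the transition 10 → 4 emits the more energetic photon.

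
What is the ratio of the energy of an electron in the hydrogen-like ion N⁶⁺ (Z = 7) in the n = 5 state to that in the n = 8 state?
2.56

Using E_n = -13.6057 Z² / n² eV with Z = 7:

E_5 = -13.6057 × 7² / 5² = -666.6793 / 25 = -26.66717200 eV
E_8 = -13.6057 × 7² / 8² = -666.6793 / 64 = -10.41686406 eV

The ratio is:
E_5/E_8 = (-26.66717200) / (-10.41686406)
E_5/E_8 = (-666.6793/25) / (-666.6793/64)
E_5/E_8 = 64/25
E_5/E_8 = 2.56
(Note: the Z² factors cancel in the ratio.)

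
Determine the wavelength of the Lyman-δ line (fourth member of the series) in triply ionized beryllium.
5.93 nm

The lines of a series are numbered from the longest wavelength (smallest ΔE) outward; the fourth line is the transition from n = n_f + 4 to n_f.
The Lyman series has all transitions ending at n_f = 1.

For Be³⁺ (Z = 4), the fourth line (δ-line) is the jump from n = 5 to n = 1:
E_5 = -13.6057 × 4² / 5² = -8.7076 eV
E_1 = -13.6057 × 4² / 1² = -217.6912 eV
ΔE = E_5 - E_1 = 208.9836 eV

λ = hc/E = 1239.84 eV·nm / 208.9836 eV
λ = 5.93 nm

This is the δ-line of the Lyman series in Be³⁺.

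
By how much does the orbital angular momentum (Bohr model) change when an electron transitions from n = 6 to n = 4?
2.11e-34 J·s (or 2ℏ)

In the Bohr model, L_n = nℏ where ℏ = 1.0546e-34 J·s.

L_6 = 6ℏ = 6.3276e-34 J·s
L_4 = 4ℏ = 4.2184e-34 J·s

ΔL = L_6 - L_4 = (6 - 4)ℏ = 2ℏ
ΔL = 2 × 1.0546e-34 J·s = 2.11e-34 J·s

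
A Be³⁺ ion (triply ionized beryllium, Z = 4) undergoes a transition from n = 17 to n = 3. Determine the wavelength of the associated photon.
52.906264 nm

First, find the transition energy using E_n = -13.6057 Z² / n² eV:
E_17 = -13.6057 × 4² / 17² = -0.75325675 eV
E_3 = -13.6057 × 4² / 3² = -24.18791111 eV

Photon energy: |ΔE| = |E_3 - E_17| = 23.43465436 eV

Convert to wavelength using E = hc/λ with hc = 1239.84 eV·nm:
λ = hc/E = 1239.84 eV·nm / 23.43465436 eV
λ = 52.906264 nm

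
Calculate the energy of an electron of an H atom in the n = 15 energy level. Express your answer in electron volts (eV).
-0.060470 eV

The energy levels of a hydrogen-like atom are given by:
E_n = -13.6057 eV / n²

For n = 15:
E_15 = -13.6057 eV / 15²
E_15 = -13.6057 eV / 225
E_15 = -0.060470 eV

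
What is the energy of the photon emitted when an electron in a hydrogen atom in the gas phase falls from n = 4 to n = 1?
12.75534 eV

The energy levels are E_n = -13.6057 eV / n².

Energy at n = 4: E_4 = -13.6057 / 4² = -0.85035625 eV
Energy at n = 1: E_1 = -13.6057 / 1² = -13.60570000 eV

For emission (electron falling to lower state), the photon energy is:
E_photon = E_4 - E_1 = |-0.85035625 - (-13.60570000)|
E_photon = 12.75534 eV

This energy is carried away by the emitted photon.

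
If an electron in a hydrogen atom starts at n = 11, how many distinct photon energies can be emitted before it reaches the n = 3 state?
36

The electron can occupy levels n = 3, 4, ..., 11 during de-excitation — that is m = 11 - 3 + 1 = 9 distinct levels.

The number of distinct spectral lines equals the number of ways to choose 2 of these m levels (each pair gives one possible emission transition):

Number of lines = m(m-1)/2 = 9×8/2 = 36

These correspond to all possible transitions between the 9 levels:
11 → 10, 11 → 9, 11 → 8, 11 → 7, 11 → 6, 11 → 5, 11 → 4, 11 → 3...

Each transition produces a photon with a unique energy (and thus wavelength). This count does not depend on Z.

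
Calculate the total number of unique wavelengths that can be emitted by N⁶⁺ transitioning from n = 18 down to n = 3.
120

The electron can occupy levels n = 3, 4, ..., 18 during de-excitation — that is m = 18 - 3 + 1 = 16 distinct levels.

The number of distinct spectral lines equals the number of ways to choose 2 of these m levels (each pair gives one possible emission transition):

Number of lines = m(m-1)/2 = 16×15/2 = 120

These correspond to all possible transitions between the 16 levels:
18 → 17, 18 → 16, 18 → 15, 18 → 14, 18 → 13, 18 → 12, 18 → 11, 18 → 10...

Each transition produces a photon with a unique energy (and thus wavelength). This count does not depend on Z.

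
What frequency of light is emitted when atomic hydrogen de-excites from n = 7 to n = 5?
6.45e+13 Hz

First, find the transition energy:
E_7 = -13.6057 / 7² = -0.2776673 eV
E_5 = -13.6057 / 5² = -0.5442280 eV
|ΔE| = |E_5 - E_7| = 0.2665607 eV

Convert to Joules: E = 0.2665607 eV × (1.602177 × 10⁻¹⁹ J/eV) = 4.2708e-20 J

Using E = hf:
f = E/h = 4.2708e-20 J / (6.62607 × 10⁻³⁴ J·s)
f = 6.45e+13 Hz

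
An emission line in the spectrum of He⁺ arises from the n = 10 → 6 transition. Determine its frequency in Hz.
2.33944e+14 Hz

First, find the transition energy:
E_10 = -13.6057 × 2² / 10² = -0.544228000 eV
E_6 = -13.6057 × 2² / 6² = -1.511744444 eV
|ΔE| = |E_6 - E_10| = 0.967516444 eV

Convert to Joules: E = 0.967516444 eV × (1.602177 × 10⁻¹⁹ J/eV) = 1.5501326e-19 J

Using E = hf:
f = E/h = 1.5501326e-19 J / (6.62607 × 10⁻³⁴ J·s)
f = 2.33944e+14 Hz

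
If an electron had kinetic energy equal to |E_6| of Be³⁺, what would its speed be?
1.4585e+06 m/s (or 0.49% of c)

The binding energy at n = 6 for Be³⁺ is:
E_6 = -13.6057 × 4²/6² = -6.0469778 eV
|E_6| = 6.0469778 eV

Convert to Joules:
KE = 6.0469778 eV × (1.602177 × 10⁻¹⁹ J/eV) = 9.688329e-19 J

Using KE = ½mv²:
v = √(2·KE/m_e)
v = √(2 × 9.688329e-19 J / 9.10938 × 10⁻³¹ kg)
v = 1.4585e+06 m/s

This is approximately 0.49% the speed of light.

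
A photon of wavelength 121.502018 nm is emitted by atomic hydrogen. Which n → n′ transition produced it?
n = 2 → n = 1

First, find the photon energy from the wavelength (hc = 1239.84 eV·nm):
E = hc/λ = 1239.84 eV·nm / 121.502018 nm = 10.204275 eV

The energy levels of hydrogen satisfy E_n = -13.6057 / n² eV, so an emission n_i → n_f releases
ΔE = 13.6057 × (1/n_f² − 1/n_i²) eV.

Setting ΔE equal to the photon energy:
1/n_f² − 1/n_i² = 10.204275 / 13.6057 = 0.75000000

Since 1/n_i² must be positive, we need 1/n_f² > 0.75000000, i.e. n_f ≤ 1. For each allowed n_f, solve n_i = (1/n_f² − 0.75000000)^(−1/2) and check whether it is a whole number:
  n_f = 1: 1/n_i² = 1.00000000 − 0.75000000 = 0.25000000 → n_i = 2.000  → integer, n_i = 2 ✓

Only n_f = 1 gives an integer upper level, n_i = 2.

The transition is from n = 2 to n = 1 (emission).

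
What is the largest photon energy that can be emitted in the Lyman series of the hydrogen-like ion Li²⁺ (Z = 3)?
122.451300 eV

The series limit corresponds to the transition from n = ∞ to n = 1.
This is the highest energy (shortest wavelength) transition in the Lyman series.

E_∞ = 0 eV
E_1 = -13.6057 × 3² / 1² = -122.451300 eV

Energy at series limit:
ΔE = E_∞ - E_1 = 0 - (-122.451300) = 122.451300 eV

This energy equals the ionization energy from the n = 1 state of Li²⁺.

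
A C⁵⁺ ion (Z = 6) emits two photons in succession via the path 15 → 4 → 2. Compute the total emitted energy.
120.27439 eV

The energy levels of C⁵⁺ are E_n = -13.6057 × 6² / n² eV.

First transition (15 → 4):
ΔE₁ = |E_4 - E_15|
ΔE₁ = |-30.61282500000 - (-2.17691200000)| = 28.43591300 eV

Second transition (4 → 2):
ΔE₂ = |E_2 - E_4|
ΔE₂ = |-122.45130000000 - (-30.61282500000)| = 91.83847500 eV

Total energy released:
E_total = ΔE₁ + ΔE₂ = 28.43591300 + 91.83847500 = 120.27439 eV

Note: This equals the direct transition 15 → 2: 120.27439 eV ✓
Energy is conserved regardless of the path taken.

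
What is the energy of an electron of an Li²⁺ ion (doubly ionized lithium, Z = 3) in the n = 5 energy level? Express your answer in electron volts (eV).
-4.898 eV

The energy levels of a hydrogen-like atom are given by:
E_n = -13.6057 Z² / n² eV  (with Z = 3 for Li²⁺)

For n = 5:
E_5 = -13.6057 × 3² / 5²
E_5 = -13.6057 × 9 / 25
E_5 = -4.898 eV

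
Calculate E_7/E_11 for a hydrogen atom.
2.46939

Using E_n = -13.6057 Z² / n² eV with Z = 1:

E_7 = -13.6057 / 7² = -13.6057 / 49 = -0.27766734694 eV
E_11 = -13.6057 / 11² = -13.6057 / 121 = -0.11244380165 eV

The ratio is:
E_7/E_11 = (-0.27766734694) / (-0.11244380165)
E_7/E_11 = (-13.6057/49) / (-13.6057/121)
E_7/E_11 = 121/49
E_7/E_11 = 2.46939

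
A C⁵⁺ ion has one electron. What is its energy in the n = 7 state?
-10.00 eV

For hydrogen-like ions, the energy levels scale with Z²:
E_n = -13.6057 Z² / n² eV

For C⁵⁺ (Z = 6) at n = 7:
E_7 = -13.6057 × 6² / 7²
E_7 = -13.6057 × 36 / 49
E_7 = -489.8052 / 49
E_7 = -10.00 eV

The energy is 36 times more negative than hydrogen at the same n due to the stronger nuclear charge.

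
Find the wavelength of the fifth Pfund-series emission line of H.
3037.55044 nm

The lines of a series are numbered from the longest wavelength (smallest ΔE) outward; the fifth line is the transition from n = n_f + 5 to n_f.
The Pfund series has all transitions ending at n_f = 5.

For H, the fifth line (ε-line) is the jump from n = 10 to n = 5:
E_10 = -13.6057 / 10² = -0.13605700000 eV
E_5 = -13.6057 / 5² = -0.54422800000 eV
ΔE = E_10 - E_5 = 0.40817100000 eV

λ = hc/E = 1239.84 eV·nm / 0.40817100000 eV
λ = 3037.55044 nm

This is the ε-line of the Pfund series in H.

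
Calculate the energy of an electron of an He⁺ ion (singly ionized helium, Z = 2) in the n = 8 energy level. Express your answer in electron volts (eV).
-0.850356 eV

The energy levels of a hydrogen-like atom are given by:
E_n = -13.6057 Z² / n² eV  (with Z = 2 for He⁺)

For n = 8:
E_8 = -13.6057 × 2² / 8²
E_8 = -13.6057 × 4 / 64
E_8 = -0.850356 eV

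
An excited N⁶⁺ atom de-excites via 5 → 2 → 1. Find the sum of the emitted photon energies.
640.01213 eV

The energy levels of N⁶⁺ are E_n = -13.6057 × 7² / n² eV.

First transition (5 → 2):
ΔE₁ = |E_2 - E_5|
ΔE₁ = |-166.66982500000 - (-26.66717200000)| = 140.00265300 eV

Second transition (2 → 1):
ΔE₂ = |E_1 - E_2|
ΔE₂ = |-666.67930000000 - (-166.66982500000)| = 500.00947500 eV

Total energy released:
E_total = ΔE₁ + ΔE₂ = 140.00265300 + 500.00947500 = 640.01213 eV

Note: This equals the direct transition 5 → 1: 640.01213 eV ✓
Energy is conserved regardless of the path taken.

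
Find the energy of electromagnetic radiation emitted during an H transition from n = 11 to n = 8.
0.1001 eV

The energy levels are E_n = -13.6057 eV / n².

Energy at n = 11: E_11 = -13.6057 / 11² = -0.1124438 eV
Energy at n = 8: E_8 = -13.6057 / 8² = -0.2125891 eV

For emission (electron falling to lower state), the photon energy is:
E_photon = E_11 - E_8 = |-0.1124438 - (-0.2125891)|
E_photon = 0.1001 eV

This energy is carried away by the emitted photon.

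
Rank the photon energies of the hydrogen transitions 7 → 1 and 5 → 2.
7 → 1

Calculate the energy for each transition:

Transition 7 → 1:
ΔE₁ = |E_1 - E_7| = |-13.6057/1² - (-13.6057/7²)|
ΔE₁ = |-13.6057000000 - (-0.2776673469)| = 13.3280327 eV

Transition 5 → 2:
ΔE₂ = |E_2 - E_5| = |-13.6057/2² - (-13.6057/5²)|
ΔE₂ = |-3.4014250000 - (-0.5442280000)| = 2.8571970 eV

Since 13.3280327 eV > 2.8571970 eV, the transition 7 → 1 emits the more energetic photon.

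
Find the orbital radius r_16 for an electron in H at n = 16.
13.54694 nm (or 135.46936 Å)

The Bohr radius formula is:
r_n = n² a₀ / Z

where a₀ = 0.05291772 nm is the Bohr radius.

For H (Z = 1) at n = 16:
r_16 = 16² × 0.05291772 nm / 1
r_16 = 256 × 0.05291772 nm / 1
r_16 = 13.546936 nm / 1
r_16 = 13.54694 nm

The electron orbits at approximately 13.54694 nm from the nucleus.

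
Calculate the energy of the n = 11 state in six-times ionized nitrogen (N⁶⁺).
-5.509746 eV

For hydrogen-like ions, the energy levels scale with Z²:
E_n = -13.6057 Z² / n² eV

For N⁶⁺ (Z = 7) at n = 11:
E_11 = -13.6057 × 7² / 11²
E_11 = -13.6057 × 49 / 121
E_11 = -666.6793 / 121
E_11 = -5.509746 eV

The energy is 49 times more negative than hydrogen at the same n due to the stronger nuclear charge.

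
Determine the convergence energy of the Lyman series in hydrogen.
13.61 eV

The series limit corresponds to the transition from n = ∞ to n = 1.
This is the highest energy (shortest wavelength) transition in the Lyman series.

E_∞ = 0 eV
E_1 = -13.6057 / 1² = -13.61 eV

Energy at series limit:
ΔE = E_∞ - E_1 = 0 - (-13.61) = 13.61 eV

This energy equals the ionization energy from the n = 1 state of hydrogen.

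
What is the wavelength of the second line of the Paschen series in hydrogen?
1281.46659 nm

The lines of a series are numbered from the longest wavelength (smallest ΔE) outward; the second line is the transition from n = n_f + 2 to n_f.
The Paschen series has all transitions ending at n_f = 3.

For H, the second line (β-line) is the jump from n = 5 to n = 3:
E_5 = -13.6057 / 5² = -0.54422800000 eV
E_3 = -13.6057 / 3² = -1.51174444444 eV
ΔE = E_5 - E_3 = 0.96751644444 eV

λ = hc/E = 1239.84 eV·nm / 0.96751644444 eV
λ = 1281.46659 nm

This is the β-line of the Paschen series in H.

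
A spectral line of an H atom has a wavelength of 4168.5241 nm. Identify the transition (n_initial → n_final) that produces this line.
n = 13 → n = 6

First, find the photon energy from the wavelength (hc = 1239.84 eV·nm):
E = hc/λ = 1239.84 eV·nm / 4168.5241 nm = 0.29742901 eV

The energy levels of hydrogen satisfy E_n = -13.6057 / n² eV, so an emission n_i → n_f releases
ΔE = 13.6057 × (1/n_f² − 1/n_i²) eV.

Setting ΔE equal to the photon energy:
1/n_f² − 1/n_i² = 0.29742901 / 13.6057 = 0.021860618

Since 1/n_i² must be positive, we need 1/n_f² > 0.021860618, i.e. n_f ≤ 6. For each allowed n_f, solve n_i = (1/n_f² − 0.021860618)^(−1/2) and check whether it is a whole number:
  n_f = 1: 1/n_i² = 1.000000000 − 0.021860618 = 0.978139382 → n_i = 1.011  (not an integer) ✗
  n_f = 2: 1/n_i² = 0.250000000 − 0.021860618 = 0.228139382 → n_i = 2.094  (not an integer) ✗
  n_f = 3: 1/n_i² = 0.111111111 − 0.021860618 = 0.089250493 → n_i = 3.347  (not an integer) ✗
  n_f = 4: 1/n_i² = 0.062500000 − 0.021860618 = 0.040639382 → n_i = 4.961  (not an integer) ✗
  n_f = 5: 1/n_i² = 0.040000000 − 0.021860618 = 0.018139382 → n_i = 7.425  (not an integer) ✗
  n_f = 6: 1/n_i² = 0.027777778 − 0.021860618 = 0.005917160 → n_i = 13.000  → integer, n_i = 13 ✓

Only n_f = 6 gives an integer upper level, n_i = 13.

The transition is from n = 13 to n = 6 (emission).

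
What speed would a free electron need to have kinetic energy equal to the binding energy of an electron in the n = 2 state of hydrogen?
1.09385e+06 m/s (or 0.36487% of c)

The binding energy at n = 2 for hydrogen is:
E_2 = -13.6057/2² = -3.40142500 eV
|E_2| = 3.40142500 eV

Convert to Joules:
KE = 3.40142500 eV × (1.602177 × 10⁻¹⁹ J/eV) = 5.4496849e-19 J

Using KE = ½mv²:
v = √(2·KE/m_e)
v = √(2 × 5.4496849e-19 J / 9.10938 × 10⁻³¹ kg)
v = 1.09385e+06 m/s

This is approximately 0.36487% the speed of light.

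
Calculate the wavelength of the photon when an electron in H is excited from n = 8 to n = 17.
7491.00 nm

First, find the transition energy using E_n = -13.6057 / n² eV:
E_8 = -13.6057 / 8² = -0.21258906 eV
E_17 = -13.6057 / 17² = -0.04707855 eV

Photon energy: |ΔE| = |E_17 - E_8| = 0.16551051 eV

Convert to wavelength using E = hc/λ with hc = 1239.84 eV·nm:
λ = hc/E = 1239.84 eV·nm / 0.16551051 eV
λ = 7491.00 nm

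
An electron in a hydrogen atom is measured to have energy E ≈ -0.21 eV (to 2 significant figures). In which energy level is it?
n = 8

The exact energy levels follow E_n = -13.6057 eV / n².

The measured value (-0.21 eV) is reported to only 2 significant figures, so we must test candidate n values and see which one matches to that precision.

Candidate energies:
  n = 6:  E = -13.6057/6² = -0.37794 eV
  n = 7:  E = -13.6057/7² = -0.27767 eV
  n = 8:  E = -13.6057/8² = -0.21259 eV  ← matches
  n = 9:  E = -13.6057/9² = -0.16797 eV
  n = 10:  E = -13.6057/10² = -0.13606 eV

Checking against the measurement of -0.21 eV (2 sig figs), only n = 8 agrees:
E_8 = -0.21259 eV, which rounds to -0.21 eV ✓

Therefore n = 8.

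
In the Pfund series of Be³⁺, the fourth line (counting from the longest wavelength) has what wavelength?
205.95 nm

The lines of a series are numbered from the longest wavelength (smallest ΔE) outward; the fourth line is the transition from n = n_f + 4 to n_f.
The Pfund series has all transitions ending at n_f = 5.

For Be³⁺ (Z = 4), the fourth line (δ-line) is the jump from n = 9 to n = 5:
E_9 = -13.6057 × 4² / 9² = -2.687546 eV
E_5 = -13.6057 × 4² / 5² = -8.707648 eV
ΔE = E_9 - E_5 = 6.020102 eV

λ = hc/E = 1239.84 eV·nm / 6.020102 eV
λ = 205.95 nm

This is the δ-line of the Pfund series in Be³⁺.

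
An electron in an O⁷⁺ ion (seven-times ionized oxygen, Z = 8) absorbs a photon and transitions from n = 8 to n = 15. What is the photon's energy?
9.73563 eV

The energy levels of a hydrogen-like atom are E_n = -13.6057 Z² eV / n².

Energy at n = 8: E_8 = -13.6057 × 8² / 8² = -13.60570000 eV
Energy at n = 15: E_15 = -13.6057 × 8² / 15² = -3.87006578 eV

The excitation energy is the difference:
ΔE = E_15 - E_8
ΔE = -3.87006578 - (-13.60570000)
ΔE = 9.73563 eV

Since this is positive, energy must be absorbed (photon absorption).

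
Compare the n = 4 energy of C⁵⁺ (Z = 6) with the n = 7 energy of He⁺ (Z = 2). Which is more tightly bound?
C⁵⁺ at n = 4 (E = -30.61283 eV)

Using E_n = -13.6057 Z² / n² eV:

C⁵⁺ (Z = 6) at n = 4:
E = -13.6057 × 6² / 4² = -13.6057 × 36 / 16 = -30.61282500 eV

He⁺ (Z = 2) at n = 7:
E = -13.6057 × 2² / 7² = -13.6057 × 4 / 49 = -1.11066939 eV

Since -30.61282500 eV < -1.11066939 eV,
C⁵⁺ at n = 4 is more tightly bound (requires more energy to ionize).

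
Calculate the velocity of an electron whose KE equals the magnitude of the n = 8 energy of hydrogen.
2.7346e+05 m/s (or 0.091% of c)

The binding energy at n = 8 for hydrogen is:
E_8 = -13.6057/8² = -0.21258906 eV
|E_8| = 0.21258906 eV

Convert to Joules:
KE = 0.21258906 eV × (1.602177 × 10⁻¹⁹ J/eV) = 3.406053e-20 J

Using KE = ½mv²:
v = √(2·KE/m_e)
v = √(2 × 3.406053e-20 J / 9.10938 × 10⁻³¹ kg)
v = 2.7346e+05 m/s

This is approximately 0.091% the speed of light.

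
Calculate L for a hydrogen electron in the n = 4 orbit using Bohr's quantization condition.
4.2183e-34 J·s (or 4ℏ)

In the Bohr model, angular momentum is quantized:
L = nℏ

where ℏ = h/(2π) = 1.054572e-34 J·s

For n = 4:
L = 4 × 1.054572e-34 J·s
L = 4.2183e-34 J·s

This can also be written as L = 4ℏ.
The angular momentum is an integer multiple of the reduced Planck constant.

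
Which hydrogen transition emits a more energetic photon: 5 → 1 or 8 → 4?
5 → 1

Calculate the energy for each transition:

Transition 5 → 1:
ΔE₁ = |E_1 - E_5| = |-13.6057/1² - (-13.6057/5²)|
ΔE₁ = |-13.60570000 - (-0.54422800)| = 13.06147 eV

Transition 8 → 4:
ΔE₂ = |E_4 - E_8| = |-13.6057/4² - (-13.6057/8²)|
ΔE₂ = |-0.85035625 - (-0.21258906)| = 0.63777 eV

Since 13.06147 eV > 0.63777 eV, the transition 5 → 1 emits the more energetic photon.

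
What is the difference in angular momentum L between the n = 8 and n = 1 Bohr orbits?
7.38200e-34 J·s (or 7ℏ)

In the Bohr model, L_n = nℏ where ℏ = 1.0545718e-34 J·s.

L_8 = 8ℏ = 8.4365744e-34 J·s
L_1 = 1ℏ = 1.0545718e-34 J·s

ΔL = L_8 - L_1 = (8 - 1)ℏ = 7ℏ
ΔL = 7 × 1.0545718e-34 J·s = 7.38200e-34 J·s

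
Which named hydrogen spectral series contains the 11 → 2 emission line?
Balmer series

The spectral series in hydrogen are named based on the final (lower) energy level:
- Lyman series: n_final = 1 (ultraviolet)
- Balmer series: n_final = 2 (visible/near-UV)
- Paschen series: n_final = 3 (infrared)
- Brackett series: n_final = 4 (infrared)
- Pfund series: n_final = 5 (far infrared)

Since this transition ends at n = 2, it belongs to the Balmer series.

For reference, this 11 → 2 line has photon energy
ΔE = 13.6057 eV × (1/2² - 1/11²) = 3.28898120 eV,
corresponding to wavelength λ = hc/ΔE = 1239.84 eV·nm / 3.28898120 eV = 376.9678 nm in the visible/near-UV region.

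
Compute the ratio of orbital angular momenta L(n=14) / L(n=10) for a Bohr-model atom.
1.400

In the Bohr model, L_n = nℏ, so the ratio is purely the ratio of quantum numbers:

L_14/L_10 = 14ℏ / 10ℏ = 14/10 = 1.400

The angular momentum scales linearly with n.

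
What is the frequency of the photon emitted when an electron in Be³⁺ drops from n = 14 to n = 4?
3.0213e+15 Hz

First, find the transition energy:
E_14 = -13.6057 × 4² / 14² = -1.1106694 eV
E_4 = -13.6057 × 4² / 4² = -13.6057000 eV
|ΔE| = |E_4 - E_14| = 12.4950306 eV

Convert to Joules: E = 12.4950306 eV × (1.602177 × 10⁻¹⁹ J/eV) = 2.001925e-18 J

Using E = hf:
f = E/h = 2.001925e-18 J / (6.62607 × 10⁻³⁴ J·s)
f = 3.0213e+15 Hz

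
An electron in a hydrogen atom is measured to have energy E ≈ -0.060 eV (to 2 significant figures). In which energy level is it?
n = 15

The exact energy levels follow E_n = -13.6057 eV / n².

The measured value (-0.060 eV) is reported to only 2 significant figures, so we must test candidate n values and see which one matches to that precision.

Candidate energies:
  n = 13:  E = -13.6057/13² = -0.08051 eV
  n = 14:  E = -13.6057/14² = -0.06942 eV
  n = 15:  E = -13.6057/15² = -0.06047 eV  ← matches
  n = 16:  E = -13.6057/16² = -0.05315 eV
  n = 17:  E = -13.6057/17² = -0.04708 eV

Checking against the measurement of -0.060 eV (2 sig figs), only n = 15 agrees:
E_15 = -0.06047 eV, which rounds to -0.060 eV ✓

Therefore n = 15.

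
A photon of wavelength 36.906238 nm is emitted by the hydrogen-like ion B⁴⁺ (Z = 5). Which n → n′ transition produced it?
n = 9 → n = 3

First, find the photon energy from the wavelength (hc = 1239.84 eV·nm):
E = hc/λ = 1239.84 eV·nm / 36.906238 nm = 33.594321 eV

The energy levels of B⁴⁺ satisfy E_n = -13.6057 × 5² / n² eV, so an emission n_i → n_f releases
ΔE = 13.6057 × 5² × (1/n_f² − 1/n_i²) eV.

Setting ΔE equal to the photon energy:
1/n_f² − 1/n_i² = 33.594321 / (13.6057 × 5²) = 0.098765432

Since 1/n_i² must be positive, we need 1/n_f² > 0.098765432, i.e. n_f ≤ 3. For each allowed n_f, solve n_i = (1/n_f² − 0.098765432)^(−1/2) and check whether it is a whole number:
  n_f = 1: 1/n_i² = 1.000000000 − 0.098765432 = 0.901234568 → n_i = 1.053  (not an integer) ✗
  n_f = 2: 1/n_i² = 0.250000000 − 0.098765432 = 0.151234568 → n_i = 2.571  (not an integer) ✗
  n_f = 3: 1/n_i² = 0.111111111 − 0.098765432 = 0.012345679 → n_i = 9.000  → integer, n_i = 9 ✓

Only n_f = 3 gives an integer upper level, n_i = 9.

The transition is from n = 9 to n = 3 (emission).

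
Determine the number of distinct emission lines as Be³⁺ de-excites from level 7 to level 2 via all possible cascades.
15

The electron can occupy levels n = 2, 3, ..., 7 during de-excitation — that is m = 7 - 2 + 1 = 6 distinct levels.

The number of distinct spectral lines equals the number of ways to choose 2 of these m levels (each pair gives one possible emission transition):

Number of lines = m(m-1)/2 = 6×5/2 = 15

These correspond to all possible transitions between the 6 levels:
7 → 6, 7 → 5, 7 → 4, 7 → 3, 7 → 2, 6 → 5, 6 → 4, 6 → 3...

Each transition produces a photon with a unique energy (and thus wavelength). This count does not depend on Z.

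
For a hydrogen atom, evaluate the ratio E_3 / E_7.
5.4444

Using E_n = -13.6057 Z² / n² eV with Z = 1:

E_3 = -13.6057 / 3² = -13.6057 / 9 = -1.5117444444 eV
E_7 = -13.6057 / 7² = -13.6057 / 49 = -0.2776673469 eV

The ratio is:
E_3/E_7 = (-1.5117444444) / (-0.2776673469)
E_3/E_7 = (-13.6057/9) / (-13.6057/49)
E_3/E_7 = 49/9
E_3/E_7 = 5.4444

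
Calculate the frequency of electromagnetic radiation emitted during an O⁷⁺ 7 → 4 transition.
8.86244e+15 Hz

First, find the transition energy:
E_7 = -13.6057 × 8² / 7² = -17.7707102 eV
E_4 = -13.6057 × 8² / 4² = -54.4228000 eV
|ΔE| = |E_4 - E_7| = 36.6520898 eV

Convert to Joules: E = 36.6520898 eV × (1.602177 × 10⁻¹⁹ J/eV) = 5.8723135e-18 J

Using E = hf:
f = E/h = 5.8723135e-18 J / (6.62607 × 10⁻³⁴ J·s)
f = 8.86244e+15 Hz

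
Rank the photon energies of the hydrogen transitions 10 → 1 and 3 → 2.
10 → 1

Calculate the energy for each transition:

Transition 10 → 1:
ΔE₁ = |E_1 - E_10| = |-13.6057/1² - (-13.6057/10²)|
ΔE₁ = |-13.605700000 - (-0.136057000)| = 13.469643 eV

Transition 3 → 2:
ΔE₂ = |E_2 - E_3| = |-13.6057/2² - (-13.6057/3²)|
ΔE₂ = |-3.401425000 - (-1.511744444)| = 1.889681 eV

Since 13.469643 eV > 1.889681 eV, the transition 10 → 1 emits the more energetic photon.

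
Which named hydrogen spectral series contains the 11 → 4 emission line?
Brackett series

The spectral series in hydrogen are named based on the final (lower) energy level:
- Lyman series: n_final = 1 (ultraviolet)
- Balmer series: n_final = 2 (visible/near-UV)
- Paschen series: n_final = 3 (infrared)
- Brackett series: n_final = 4 (infrared)
- Pfund series: n_final = 5 (far infrared)

Since this transition ends at n = 4, it belongs to the Brackett series.

For reference, this 11 → 4 line has photon energy
ΔE = 13.6057 eV × (1/4² - 1/11²) = 0.737912448 eV,
corresponding to wavelength λ = hc/ΔE = 1239.84 eV·nm / 0.737912448 eV = 1680.199 nm in the infrared region.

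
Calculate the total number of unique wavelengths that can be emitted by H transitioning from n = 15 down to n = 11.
10

The electron can occupy levels n = 11, 12, ..., 15 during de-excitation — that is m = 15 - 11 + 1 = 5 distinct levels.

The number of distinct spectral lines equals the number of ways to choose 2 of these m levels (each pair gives one possible emission transition):

Number of lines = m(m-1)/2 = 5×4/2 = 10

These correspond to all possible transitions between the 5 levels:
15 → 14, 15 → 13, 15 → 12, 15 → 11, 14 → 13, 14 → 12, 14 → 11, 13 → 12...

Each transition produces a photon with a unique energy (and thus wavelength). This count does not depend on Z.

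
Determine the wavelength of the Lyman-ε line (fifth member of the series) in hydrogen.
93.7301 nm

The lines of a series are numbered from the longest wavelength (smallest ΔE) outward; the fifth line is the transition from n = n_f + 5 to n_f.
The Lyman series has all transitions ending at n_f = 1.

For H, the fifth line (ε-line) is the jump from n = 6 to n = 1:
E_6 = -13.6057 / 6² = -0.377936 eV
E_1 = -13.6057 / 1² = -13.605700 eV
ΔE = E_6 - E_1 = 13.227764 eV

λ = hc/E = 1239.84 eV·nm / 13.227764 eV
λ = 93.7301 nm

This is the ε-line of the Lyman series in H.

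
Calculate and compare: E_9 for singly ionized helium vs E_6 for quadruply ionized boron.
B⁴⁺ at n = 6 (E = -9.448403 eV)

Using E_n = -13.6057 Z² / n² eV:

He⁺ (Z = 2) at n = 9:
E = -13.6057 × 2² / 9² = -13.6057 × 4 / 81 = -0.671886420 eV

B⁴⁺ (Z = 5) at n = 6:
E = -13.6057 × 5² / 6² = -13.6057 × 25 / 36 = -9.448402778 eV

Since -9.448402778 eV < -0.671886420 eV,
B⁴⁺ at n = 6 is more tightly bound (requires more energy to ionize).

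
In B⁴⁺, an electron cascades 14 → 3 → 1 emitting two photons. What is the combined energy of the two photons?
338.4071 eV

The energy levels of B⁴⁺ are E_n = -13.6057 × 5² / n² eV.

First transition (14 → 3):
ΔE₁ = |E_3 - E_14|
ΔE₁ = |-37.7936111111 - (-1.7354209184)| = 36.0581902 eV

Second transition (3 → 1):
ΔE₂ = |E_1 - E_3|
ΔE₂ = |-340.1425000000 - (-37.7936111111)| = 302.3488889 eV

Total energy released:
E_total = ΔE₁ + ΔE₂ = 36.0581902 + 302.3488889 = 338.4071 eV

Note: This equals the direct transition 14 → 1: 338.4071 eV ✓
Energy is conserved regardless of the path taken.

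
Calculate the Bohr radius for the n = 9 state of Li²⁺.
1.4288 nm (or 14.2878 Å)

The Bohr radius formula is:
r_n = n² a₀ / Z

where a₀ = 0.0529177 nm is the Bohr radius.

For Li²⁺ (Z = 3) at n = 9:
r_9 = 9² × 0.0529177 nm / 3
r_9 = 81 × 0.0529177 nm / 3
r_9 = 4.28633 nm / 3
r_9 = 1.4288 nm

The electron orbits at approximately 1.4288 nm from the nucleus.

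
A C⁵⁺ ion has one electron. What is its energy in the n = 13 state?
-2.8983 eV

For hydrogen-like ions, the energy levels scale with Z²:
E_n = -13.6057 Z² / n² eV

For C⁵⁺ (Z = 6) at n = 13:
E_13 = -13.6057 × 6² / 13²
E_13 = -13.6057 × 36 / 169
E_13 = -489.8052 / 169
E_13 = -2.8983 eV

The energy is 36 times more negative than hydrogen at the same n due to the stronger nuclear charge.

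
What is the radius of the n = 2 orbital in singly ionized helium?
0.1058 nm (or 1.0584 Å)

The Bohr radius formula is:
r_n = n² a₀ / Z

where a₀ = 0.0529177 nm is the Bohr radius.

For He⁺ (Z = 2) at n = 2:
r_2 = 2² × 0.0529177 nm / 2
r_2 = 4 × 0.0529177 nm / 2
r_2 = 0.21167 nm / 2
r_2 = 0.1058 nm

The electron orbits at approximately 0.1058 nm from the nucleus.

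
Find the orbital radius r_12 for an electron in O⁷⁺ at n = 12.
0.9525 nm (or 9.5252 Å)

The Bohr radius formula is:
r_n = n² a₀ / Z

where a₀ = 0.0529177 nm is the Bohr radius.

For O⁷⁺ (Z = 8) at n = 12:
r_12 = 12² × 0.0529177 nm / 8
r_12 = 144 × 0.0529177 nm / 8
r_12 = 7.62015 nm / 8
r_12 = 0.9525 nm

The electron orbits at approximately 0.9525 nm from the nucleus.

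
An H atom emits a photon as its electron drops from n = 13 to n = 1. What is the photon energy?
13.525 eV

The energy levels are E_n = -13.6057 eV / n².

Energy at n = 13: E_13 = -13.6057 / 13² = -0.080507 eV
Energy at n = 1: E_1 = -13.6057 / 1² = -13.605700 eV

For emission (electron falling to lower state), the photon energy is:
E_photon = E_13 - E_1 = |-0.080507 - (-13.605700)|
E_photon = 13.525 eV

This energy is carried away by the emitted photon.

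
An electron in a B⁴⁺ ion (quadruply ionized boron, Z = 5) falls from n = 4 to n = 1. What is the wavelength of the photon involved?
3.89 nm

First, find the transition energy using E_n = -13.6057 Z² / n² eV:
E_4 = -13.6057 × 5² / 4² = -21.2589 eV
E_1 = -13.6057 × 5² / 1² = -340.1425 eV

Photon energy: |ΔE| = |E_1 - E_4| = 318.8836 eV

Convert to wavelength using E = hc/λ with hc = 1239.84 eV·nm:
λ = hc/E = 1239.84 eV·nm / 318.8836 eV
λ = 3.89 nm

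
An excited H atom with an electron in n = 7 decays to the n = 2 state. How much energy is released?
3.124 eV

The energy levels are E_n = -13.6057 eV / n².

Energy at n = 7: E_7 = -13.6057 / 7² = -0.277667 eV
Energy at n = 2: E_2 = -13.6057 / 2² = -3.401425 eV

For emission (electron falling to lower state), the photon energy is:
E_photon = E_7 - E_2 = |-0.277667 - (-3.401425)|
E_photon = 3.124 eV

This energy is carried away by the emitted photon.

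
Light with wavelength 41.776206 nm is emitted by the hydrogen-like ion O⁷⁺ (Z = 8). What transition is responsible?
n = 13 → n = 5

First, find the photon energy from the wavelength (hc = 1239.84 eV·nm):
E = hc/λ = 1239.84 eV·nm / 41.776206 nm = 29.678138 eV

The energy levels of O⁷⁺ satisfy E_n = -13.6057 × 8² / n² eV, so an emission n_i → n_f releases
ΔE = 13.6057 × 8² × (1/n_f² − 1/n_i²) eV.

Setting ΔE equal to the photon energy:
1/n_f² − 1/n_i² = 29.678138 / (13.6057 × 8²) = 0.034082841

Since 1/n_i² must be positive, we need 1/n_f² > 0.034082841, i.e. n_f ≤ 5. For each allowed n_f, solve n_i = (1/n_f² − 0.034082841)^(−1/2) and check whether it is a whole number:
  n_f = 1: 1/n_i² = 1.000000000 − 0.034082841 = 0.965917159 → n_i = 1.017  (not an integer) ✗
  n_f = 2: 1/n_i² = 0.250000000 − 0.034082841 = 0.215917159 → n_i = 2.152  (not an integer) ✗
  n_f = 3: 1/n_i² = 0.111111111 − 0.034082841 = 0.077028270 → n_i = 3.603  (not an integer) ✗
  n_f = 4: 1/n_i² = 0.062500000 − 0.034082841 = 0.028417159 → n_i = 5.932  (not an integer) ✗
  n_f = 5: 1/n_i² = 0.040000000 − 0.034082841 = 0.005917159 → n_i = 13.000  → integer, n_i = 13 ✓

Only n_f = 5 gives an integer upper level, n_i = 13.

The transition is from n = 13 to n = 5 (emission).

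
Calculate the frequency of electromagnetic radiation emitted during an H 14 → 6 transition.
7.46e+13 Hz

First, find the transition energy:
E_14 = -13.6057 / 14² = -0.06941684 eV
E_6 = -13.6057 / 6² = -0.37793611 eV
|ΔE| = |E_6 - E_14| = 0.30851927 eV

Convert to Joules: E = 0.30851927 eV × (1.602177 × 10⁻¹⁹ J/eV) = 4.9430e-20 J

Using E = hf:
f = E/h = 4.9430e-20 J / (6.62607 × 10⁻³⁴ J·s)
f = 7.46e+13 Hz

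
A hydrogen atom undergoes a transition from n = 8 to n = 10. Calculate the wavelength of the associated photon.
16200.2690 nm

First, find the transition energy using E_n = -13.6057 / n² eV:
E_8 = -13.6057 / 8² = -0.212589062500 eV
E_10 = -13.6057 / 10² = -0.136057000000 eV

Photon energy: |ΔE| = |E_10 - E_8| = 0.076532062500 eV

Convert to wavelength using E = hc/λ with hc = 1239.84 eV·nm:
λ = hc/E = 1239.84 eV·nm / 0.076532062500 eV
λ = 16200.2690 nm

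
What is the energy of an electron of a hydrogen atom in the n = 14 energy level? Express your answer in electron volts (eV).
-0.0694 eV

The energy levels of a hydrogen-like atom are given by:
E_n = -13.6057 eV / n²

For n = 14:
E_14 = -13.6057 eV / 14²
E_14 = -13.6057 eV / 196
E_14 = -0.0694 eV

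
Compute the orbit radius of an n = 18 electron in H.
17.14534 nm (or 171.45341 Å)

The Bohr radius formula is:
r_n = n² a₀ / Z

where a₀ = 0.05291772 nm is the Bohr radius.

For H (Z = 1) at n = 18:
r_18 = 18² × 0.05291772 nm / 1
r_18 = 324 × 0.05291772 nm / 1
r_18 = 17.145341 nm / 1
r_18 = 17.14534 nm

The electron orbits at approximately 17.14534 nm from the nucleus.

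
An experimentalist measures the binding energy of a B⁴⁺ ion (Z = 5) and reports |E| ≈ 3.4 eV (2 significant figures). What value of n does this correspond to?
n = 10

The exact energy levels follow E_n = -13.6057 Z² / n² eV with Z = 5.

The measured value (-3.4 eV) is reported to only 2 significant figures, so we must test candidate n values and see which one matches to that precision.

Candidate energies:
  n = 8:  E = -13.6057 × 5² / 8² = -5.314727 eV
  n = 9:  E = -13.6057 × 5² / 9² = -4.199290 eV
  n = 10:  E = -13.6057 × 5² / 10² = -3.401425 eV  ← matches
  n = 11:  E = -13.6057 × 5² / 11² = -2.811095 eV
  n = 12:  E = -13.6057 × 5² / 12² = -2.362101 eV

Checking against the measurement of -3.4 eV (2 sig figs), only n = 10 agrees:
E_10 = -3.401425 eV, which rounds to -3.4 eV ✓

Therefore n = 10.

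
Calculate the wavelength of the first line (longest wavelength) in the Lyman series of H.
121.50202 nm

The longest wavelength corresponds to the smallest energy transition in the series.
The Lyman series has all transitions ending at n_f = 1.

For H, the first line (α-line) is the jump from n = 2 to n = 1:
E_2 = -13.6057 / 2² = -3.40142500 eV
E_1 = -13.6057 / 1² = -13.60570000 eV
ΔE = E_2 - E_1 = 10.20427500 eV

λ = hc/E = 1239.84 eV·nm / 10.20427500 eV
λ = 121.50202 nm

This is the α-line of the Lyman series in H.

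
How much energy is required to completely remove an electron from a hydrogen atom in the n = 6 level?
0.377936 eV

The ionization energy is the energy needed to remove the electron completely (n → ∞).

For hydrogen, E_n = -13.6057 eV / n².

At n = 6: E_6 = -13.6057 / 6² = -0.377936111 eV
At n = ∞: E_∞ = 0 eV

Ionization energy = E_∞ - E_6 = 0 - (-0.377936111) = 0.377936111 eV
Ionization energy ≈ 0.377936 eV

This is also called the binding energy of the electron in state n = 6.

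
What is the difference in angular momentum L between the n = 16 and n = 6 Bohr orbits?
1.05457e-33 J·s (or 10ℏ)

In the Bohr model, L_n = nℏ where ℏ = 1.0545718e-34 J·s.

L_16 = 16ℏ = 1.6873149e-33 J·s
L_6 = 6ℏ = 6.3274308e-34 J·s

ΔL = L_16 - L_6 = (16 - 6)ℏ = 10ℏ
ΔL = 10 × 1.0545718e-34 J·s = 1.05457e-33 J·s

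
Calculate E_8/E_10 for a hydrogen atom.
1.5625

Using E_n = -13.6057 Z² / n² eV with Z = 1:

E_8 = -13.6057 / 8² = -13.6057 / 64 = -0.21258906 eV
E_10 = -13.6057 / 10² = -13.6057 / 100 = -0.13605700 eV

The ratio is:
E_8/E_10 = (-0.21258906) / (-0.13605700)
E_8/E_10 = (-13.6057/64) / (-13.6057/100)
E_8/E_10 = 100/64
E_8/E_10 = 1.5625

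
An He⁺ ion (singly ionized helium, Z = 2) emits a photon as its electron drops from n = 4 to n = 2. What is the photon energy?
10.204275 eV

The energy levels are E_n = -13.6057 Z² eV / n².

Energy at n = 4: E_4 = -13.6057 × 2² / 4² = -3.401425000 eV
Energy at n = 2: E_2 = -13.6057 × 2² / 2² = -13.605700000 eV

For emission (electron falling to lower state), the photon energy is:
E_photon = E_4 - E_2 = |-3.401425000 - (-13.605700000)|
E_photon = 10.204275 eV

This energy is carried away by the emitted photon.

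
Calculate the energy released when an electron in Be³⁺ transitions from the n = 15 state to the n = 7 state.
3.475161 eV

The energy levels are E_n = -13.6057 Z² eV / n².

Energy at n = 15: E_15 = -13.6057 × 4² / 15² = -0.967516444 eV
Energy at n = 7: E_7 = -13.6057 × 4² / 7² = -4.442677551 eV

For emission (electron falling to lower state), the photon energy is:
E_photon = E_15 - E_7 = |-0.967516444 - (-4.442677551)|
E_photon = 3.475161 eV

This energy is carried away by the emitted photon.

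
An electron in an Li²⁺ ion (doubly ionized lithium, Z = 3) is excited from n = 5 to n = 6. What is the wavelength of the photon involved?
828.422847 nm

First, find the transition energy using E_n = -13.6057 Z² / n² eV:
E_5 = -13.6057 × 3² / 5² = -4.8980520000 eV
E_6 = -13.6057 × 3² / 6² = -3.4014250000 eV

Photon energy: |ΔE| = |E_6 - E_5| = 1.4966270000 eV

Convert to wavelength using E = hc/λ with hc = 1239.84 eV·nm:
λ = hc/E = 1239.84 eV·nm / 1.4966270000 eV
λ = 828.422847 nm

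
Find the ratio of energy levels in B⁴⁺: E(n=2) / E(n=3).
2.250000

Using E_n = -13.6057 Z² / n² eV with Z = 5:

E_2 = -13.6057 × 5² / 2² = -340.1425 / 4 = -85.035625000000 eV
E_3 = -13.6057 × 5² / 3² = -340.1425 / 9 = -37.793611111111 eV

The ratio is:
E_2/E_3 = (-85.035625000000) / (-37.793611111111)
E_2/E_3 = (-340.1425/4) / (-340.1425/9)
E_2/E_3 = 9/4
E_2/E_3 = 2.250000
(Note: the Z² factors cancel in the ratio.)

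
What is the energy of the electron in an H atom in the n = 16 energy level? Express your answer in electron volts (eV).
-0.05 eV

The energy levels of a hydrogen-like atom are given by:
E_n = -13.6057 eV / n²

For n = 16:
E_16 = -13.6057 eV / 16²
E_16 = -13.6057 eV / 256
E_16 = -0.05 eV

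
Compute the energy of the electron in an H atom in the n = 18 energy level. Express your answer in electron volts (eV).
-0.04 eV

The energy levels of a hydrogen-like atom are given by:
E_n = -13.6057 eV / n²

For n = 18:
E_18 = -13.6057 eV / 18²
E_18 = -13.6057 eV / 324
E_18 = -0.04 eV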